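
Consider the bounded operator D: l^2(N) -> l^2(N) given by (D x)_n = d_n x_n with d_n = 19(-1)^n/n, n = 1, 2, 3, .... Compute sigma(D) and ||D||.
sigma(D) = {19(-1)^n/n : n ≥ 1} ∪ {0}; ||D|| = 19

A bounded diagonal operator on l^2 with diagonal entries d_n has spectrum equal to the closure of {d_n : n ≥ 1}: every d_n is an eigenvalue (with eigenvector e_n), so {d_n} ⊂ sigma(D); the spectrum is closed, so its closure is too; and for lambda not in the closure, (D - lambda I) has bounded inverse (the diagonal entries 1/(d_n - lambda) are bounded). For our sequence d_n = 19(-1)^n/n, n = 1, 2, 3, ...:
  - {d_n} = {19(-1)^n/n : n ≥ 1}; the only limit point is 0
  - closure = {19(-1)^n/n : n ≥ 1} ∪ {0}
For the norm: a diagonal operator has ||D|| = sup_n |d_n|. Here |d_n| = 19/n is decreasing, so sup_n |d_n| = |d_1| = 19. So ||D|| = 19.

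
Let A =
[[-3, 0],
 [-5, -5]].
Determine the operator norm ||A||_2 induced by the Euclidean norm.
||A||_2 = sqrt((59 + sqrt(2581))/2) ≈ 7.4096 (= sqrt(largest eigenvalue of A^T A))

||A||_2 = sigma_max(A) = sqrt(lambda_max(A^T A)). Form the symmetric matrix M = A^T A =
[[34, 25],
 [25, 25]].
Its characteristic polynomial (trace, determinant of M give the coefficients) is
  p(λ) = det(λ I - M) = λ^2 - 59λ + 225.
For λ^2 - 59λ + 225 the discriminant is 2581. It is nonnegative but not a perfect square, so the roots are real and irrational: λ = (59 ± sqrt(2581))/2 ≈ 54.9018, 4.0982.
So the eigenvalues of A^T A are ≈ 4.0982, 54.9018 (all ≥ 0, as they must be for A^T A). The largest is λ_max = (59 + sqrt(2581))/2 ≈ 54.9018, hence ||A||_2 = sqrt(λ_max) = sqrt((59 + sqrt(2581))/2) ≈ 7.4096.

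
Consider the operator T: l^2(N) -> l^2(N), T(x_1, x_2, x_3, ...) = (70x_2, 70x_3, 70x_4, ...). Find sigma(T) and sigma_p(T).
sigma(T) = closed disk {z in C : |z| ≤ 70}; sigma_p(T) = open disk {z in C : |z| < 70}

Note T = 70·V where V is the unit left shift (V x)_k = x_{k+1}; so sigma(T) = 70·sigma(V) and ||T|| = 70||V||. ||T x||^2 = 4900sum_{k≥2} |x_k|^2 ≤ 4900||x||^2, with equality on {x : x_1 = 0}, so ||T|| = 70. For any lambda with |lambda| < 70, set r = lambda/70 (|r| < 1); the vector x = (1, r, r^2, ...) is in l^2 and satisfies T x = 70(r, r^2, ...) = lambda x, so lambda is an eigenvalue. On the boundary |lambda| = 70 the geometric series diverges, so no l^2 eigenvector exists, but these lambda lie in the approximate point spectrum. Hence sigma(T) is the closed disk of radius 70 and sigma_p(T) is the open disk.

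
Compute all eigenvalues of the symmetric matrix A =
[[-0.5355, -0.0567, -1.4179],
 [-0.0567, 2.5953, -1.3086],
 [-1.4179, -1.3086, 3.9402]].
sigma(A) ≈ {-1, 2, 5}

A is real symmetric, so its spectrum consists of real eigenvalues. Expanding the characteristic polynomial of the displayed matrix gives
  det(λ I - A) = p(λ) = λ^3 + (-6)λ^2 + (3)λ + (10).
Solving p(λ) = 0 yields eigenvalues ≈ -1, 2, 5. (A is shown rounded to 4 decimals, so these recover the underlying integer eigenvalues to within that precision.)
Verification: the trace of A = 6 equals the sum of eigenvalues 6, and det(A) ≈ -9.9998 matches the eigenvalue product -10.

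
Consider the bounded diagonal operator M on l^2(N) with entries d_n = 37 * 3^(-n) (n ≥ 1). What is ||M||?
||M|| = 37/3 (attained at n = 1)

For M diagonal, ||M|| = sup_n |d_n|. The sequence d_n = 37 * 3^(-n) is positive and strictly decreasing (ratio 3^(-1) < 1), so the supremum is d_1 = 37/3. Hence ||M|| = 37/3.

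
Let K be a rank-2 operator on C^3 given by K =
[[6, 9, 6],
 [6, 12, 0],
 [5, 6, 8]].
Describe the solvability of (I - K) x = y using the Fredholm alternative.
(I - K) is invertible (det(I - K) = 107 ≠ 0), so for every y in C^3 the equation (I - K) x = y has a unique solution.

K has rank 2 and factors as K = U V^T = u1 v1^T + u2 v2^T with u1 = (-3, -2, -3), v1 = (-2, -3, -2), u2 = (0, 2, -1), v2 = (1, 3, -2) (multiplying out reproduces the displayed K). The nonzero eigenvalues of U V^T coincide with those of the 2 x 2 matrix G = V^T U = [[v1·u1, v1·u2], [v2·u1, v2·u2]] = [[18, -4], [-3, 8]], and by the Sylvester determinant identity det(I_3 - U V^T) = det(I_2 - V^T U) = det([[-17, 4], [3, -7]]) = (-17)(-7) - (4)(3) = 107. (Direct check: I - K =
[[-5, -9, -6],
 [-6, -11, 0],
 [-5, -6, -7]]
has determinant 107.) The finite-dimensional Fredholm alternative says: either (I - K) is invertible, or ker(I - K) ≠ {0} and then range(I - K) = ker((I - K)^*)^⊥, with dim ker(I - K) = dim ker((I - K)^*). Since det(I - K) ≠ 0, 1 is not an eigenvalue of K and ker(I - K) = {0}, so we are in the first case: for every y there is a unique x = (I - K)^(-1) y. (Explicitly, by the Woodbury identity, (I - U V^T)^(-1) = I + U (I_2 - G)^(-1) V^T.)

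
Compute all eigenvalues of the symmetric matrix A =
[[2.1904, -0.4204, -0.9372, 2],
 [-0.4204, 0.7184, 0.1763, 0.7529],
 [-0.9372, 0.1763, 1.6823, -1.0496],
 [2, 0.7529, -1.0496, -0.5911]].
sigma(A) ≈ {-2, 1, 4} (1 with multiplicity 2)

A is real symmetric, so its spectrum consists of real eigenvalues. Expanding the characteristic polynomial of the displayed matrix gives
  det(λ I - A) = p(λ) = λ^4 + (-4)λ^3 + (-3)λ^2 + (14)λ + (-8).
Solving p(λ) = 0 yields eigenvalues ≈ -2, 1, 1, 4. (A is shown rounded to 4 decimals, so these recover the underlying integer eigenvalues to within that precision.)
Verification: the trace of A = 4 equals the sum of eigenvalues 4, and det(A) ≈ -8.0003 matches the eigenvalue product -8.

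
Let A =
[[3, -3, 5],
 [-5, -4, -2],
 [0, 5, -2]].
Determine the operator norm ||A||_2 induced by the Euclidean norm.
||A||_2 ≈ 7.875 (= sqrt(largest eigenvalue of A^T A))

||A||_2 = sigma_max(A) = sqrt(lambda_max(A^T A)). Form the symmetric matrix M = A^T A =
[[34, 11, 25],
 [11, 50, -17],
 [25, -17, 33]].
Its characteristic polynomial (trace, sum of principal 2x2 minors, determinant of M give the coefficients) is
  p(λ) = det(λ I - M) = λ^3 - 117λ^2 + 3437λ - 1681.
No integer candidate from the rational root theorem (±divisors of 1681) is a root, so the roots are irrational. The cubic discriminant is Δ = 625112752 > 0, so there are three distinct real roots. p(0) = -1681 and p(1) = 1640 have opposite signs, so a root lies in (0, 1); Newton's method refines it to λ ≈ 0.4975. p(54) = 209 and p(55) = -196 have opposite signs, so a root lies in (54, 55); Newton's method refines it to λ ≈ 54.4874. p(62) = -7 and p(63) = 524 have opposite signs, so a root lies in (62, 63); Newton's method refines it to λ ≈ 62.0152. Check (Vieta): the three roots sum to 117, matching tr M = 117.
So the eigenvalues of A^T A are ≈ 0.4975, 54.4874, 62.0152 (all ≥ 0, as they must be for A^T A). The largest is λ_max ≈ 62.0152, hence ||A||_2 = sqrt(λ_max) ≈ 7.875.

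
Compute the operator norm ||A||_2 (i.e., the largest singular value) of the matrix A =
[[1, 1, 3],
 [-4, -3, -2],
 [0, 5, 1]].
||A||_2 ≈ 7.0931 (= sqrt(largest eigenvalue of A^T A))

||A||_2 = sigma_max(A) = sqrt(lambda_max(A^T A)). Form the symmetric matrix M = A^T A =
[[17, 13, 11],
 [13, 35, 14],
 [11, 14, 14]].
Its characteristic polynomial (trace, sum of principal 2x2 minors, determinant of M give the coefficients) is
  p(λ) = det(λ I - M) = λ^3 - 66λ^2 + 837λ - 2401.
No integer candidate from the rational root theorem (±divisors of 2401) is a root, so the roots are irrational. The cubic discriminant is Δ = 176861097 > 0, so there are three distinct real roots. p(4) = -45 and p(5) = 259 have opposite signs, so a root lies in (4, 5); Newton's method refines it to λ ≈ 4.1285. p(11) = 151 and p(12) = -133 have opposite signs, so a root lies in (11, 12); Newton's method refines it to λ ≈ 11.559. p(50) = -551 and p(51) = 1271 have opposite signs, so a root lies in (50, 51); Newton's method refines it to λ ≈ 50.3125. Check (Vieta): the three roots sum to 66, matching tr M = 66.
So the eigenvalues of A^T A are ≈ 4.1285, 11.559, 50.3125 (all ≥ 0, as they must be for A^T A). The largest is λ_max ≈ 50.3125, hence ||A||_2 = sqrt(λ_max) ≈ 7.0931.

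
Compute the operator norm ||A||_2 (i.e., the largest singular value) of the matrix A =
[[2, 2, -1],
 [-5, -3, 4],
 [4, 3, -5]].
||A||_2 ≈ 10.3334 (= sqrt(largest eigenvalue of A^T A))

||A||_2 = sigma_max(A) = sqrt(lambda_max(A^T A)). Form the symmetric matrix M = A^T A =
[[45, 31, -42],
 [31, 22, -29],
 [-42, -29, 42]].
Its characteristic polynomial (trace, sum of principal 2x2 minors, determinant of M give the coefficients) is
  p(λ) = det(λ I - M) = λ^3 - 109λ^2 + 238λ - 81.
No integer candidate from the rational root theorem (±divisors of 81) is a root, so the roots are irrational. The cubic discriminant is Δ = 237119169 > 0, so there are three distinct real roots. p(0) = -81 and p(1) = 49 have opposite signs, so a root lies in (0, 1); Newton's method refines it to λ ≈ 0.4213. p(1) = 49 and p(2) = -33 have opposite signs, so a root lies in (1, 2); Newton's method refines it to λ ≈ 1.8005. p(106) = -8561 and p(107) = 2487 have opposite signs, so a root lies in (106, 107); Newton's method refines it to λ ≈ 106.7782. Check (Vieta): the three roots sum to 109, matching tr M = 109.
So the eigenvalues of A^T A are ≈ 0.4213, 1.8005, 106.7782 (all ≥ 0, as they must be for A^T A). The largest is λ_max ≈ 106.7782, hence ||A||_2 = sqrt(λ_max) ≈ 10.3334.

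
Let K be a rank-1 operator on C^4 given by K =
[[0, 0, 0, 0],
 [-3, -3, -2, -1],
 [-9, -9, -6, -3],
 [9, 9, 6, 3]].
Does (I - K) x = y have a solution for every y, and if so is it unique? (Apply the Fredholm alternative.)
(I - K) is invertible (det(I - K) = 7 ≠ 0), so for every y in C^4 the equation (I - K) x = y has a unique solution.

K has rank 1, so it is an outer product K = u v^T: every row of K is a multiple of one row vector. Reading off the entries, u = (0, -1, -3, 3) and v = (3, 3, 2, 1) (row i of K equals u_i·v^T). A rank-one matrix u v^T satisfies K u = u (v·u) and kills the (3)-dimensional subspace v^⊥, so its characteristic polynomial is lambda^3 (lambda - v·u) with v·u = tr K = -6. Hence the eigenvalues of I - K are 1 (multiplicity 3) and 1 - (-6) = 7, so det(I - K) = 7. (Direct check: I - K =
[[1, 0, 0, 0],
 [3, 4, 2, 1],
 [9, 9, 7, 3],
 [-9, -9, -6, -2]]
has determinant 7.) The finite-dimensional Fredholm alternative says: either (I - K) is invertible, or ker(I - K) ≠ {0} and then range(I - K) = ker((I - K)^*)^⊥, with dim ker(I - K) = dim ker((I - K)^*). Since det(I - K) ≠ 0, 1 is not an eigenvalue of K and ker(I - K) = {0}, so we are in the first case: for every y there is a unique x = (I - K)^(-1) y. Explicitly, by the Sherman–Morrison formula, (I - u v^T)^(-1) = I + u v^T/(1 - v·u), i.e. (I - K)^(-1) = I + K/(7).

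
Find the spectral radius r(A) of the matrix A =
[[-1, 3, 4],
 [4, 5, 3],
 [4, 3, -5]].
r(A) ≈ 8.1208

The eigenvalues of A are the roots of its characteristic polynomial. With M = A (coefficients from the trace, the sum of principal 2x2 minors, and det A):
  p(λ) = det(λ I - M) = λ^3 + λ^2 - 62λ - 98.
No integer candidate from the rational root theorem (±divisors of 98) is a root, so the roots are irrational. The cubic discriminant is Δ = 807608 > 0, so there are three distinct real roots. p(-8) = -50 and p(-7) = 42 have opposite signs, so a root lies in (-8, -7); Newton's method refines it to λ ≈ -7.5149. p(-2) = 22 and p(-1) = -36 have opposite signs, so a root lies in (-2, -1); Newton's method refines it to λ ≈ -1.6058. p(8) = -18 and p(9) = 154 have opposite signs, so a root lies in (8, 9); Newton's method refines it to λ ≈ 8.1208. Check (Vieta): the three roots sum to -1, matching tr M = -1.
Thus the eigenvalues (to 4 decimals) are -7.5149 (modulus 7.5149); -1.6058 (modulus 1.6058); 8.1208 (modulus 8.1208). The spectral radius is the largest modulus: r(A) ≈ 8.1208. (Cross-check: r(A) ≤ ||A||_2 ≈ 8.2214; equality holds whenever A is normal, though it can also hold for some non-normal A.)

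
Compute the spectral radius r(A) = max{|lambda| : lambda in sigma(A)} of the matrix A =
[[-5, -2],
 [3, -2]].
r(A) = 4

The eigenvalues of A are the roots of its characteristic polynomial. With M = A (coefficients from the trace and determinant):
  p(λ) = det(λ I - M) = λ^2 + 7λ + 16.
For λ^2 + 7λ + 16 the discriminant is -15. It is negative, so the roots are the complex-conjugate pair λ = -7/2 ± (sqrt(15)/2) i ≈ -3.5 ± 1.9365i. For a conjugate pair the product of the roots equals the constant term, so |λ|^2 = 16 and |λ| = sqrt(16) = 4.
Thus the eigenvalues (to 4 decimals) are -3.5 ± 1.9365i (modulus 4). The spectral radius is the largest modulus: r(A) = 4. (Cross-check: r(A) ≤ ||A||_2 ≈ 5.8823; equality holds whenever A is normal, though it can also hold for some non-normal A.)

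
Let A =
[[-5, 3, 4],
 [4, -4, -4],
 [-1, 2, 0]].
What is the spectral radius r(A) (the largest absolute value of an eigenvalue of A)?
r(A) = 6

The eigenvalues of A are the roots of its characteristic polynomial. With M = A (coefficients from the trace, the sum of principal 2x2 minors, and det A):
  p(λ) = det(λ I - M) = λ^3 + 9λ^2 + 20λ + 12.
By the rational root theorem any rational root is an integer divisor of 12. Testing λ = -6: p(-6) = -216 + 324 - 120 + 12 = 0, so λ = -6 is a root. Dividing out (λ + 6) leaves p(λ) = (λ + 6)(λ^2 + 3λ + 2). For λ^2 + 3λ + 2 the discriminant is 1. It is a perfect square (1^2), so the roots are rational: λ = (-3 ± 1)/2 = -1, -2.
Thus the eigenvalues (to 4 decimals) are -1 (modulus 1); -2 (modulus 2); -6 (modulus 6). The spectral radius is the largest modulus: r(A) = 6. (Cross-check: r(A) ≤ ||A||_2 ≈ 9.9899; equality holds whenever A is normal, though it can also hold for some non-normal A.)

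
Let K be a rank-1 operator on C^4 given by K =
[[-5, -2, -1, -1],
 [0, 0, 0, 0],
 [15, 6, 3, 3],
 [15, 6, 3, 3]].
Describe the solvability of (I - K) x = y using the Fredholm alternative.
(I - K) is singular (det(I - K) = 0, i.e. 1 ∈ sigma(K)). (I - K) x = y is solvable iff y ⊥ ker((I - K)^*) = span{(-5, -2, -1, -1)}, i.e. iff -5y_1 - 2y_2 - y_3 - y_4 = 0. When solvable, the solutions are x = y + c·(1, 0, -3, -3), c arbitrary (ker(I - K) = span{(1, 0, -3, -3)}, dimension 1).

K has rank 1, so it is an outer product K = u v^T: every row of K is a multiple of one row vector. Reading off the entries, u = (1, 0, -3, -3) and v = (-5, -2, -1, -1) (row i of K equals u_i·v^T). A rank-one matrix u v^T satisfies K u = u (v·u) and kills the (3)-dimensional subspace v^⊥, so its characteristic polynomial is lambda^3 (lambda - v·u) with v·u = tr K = 1. Hence the eigenvalues of I - K are 1 (multiplicity 3) and 1 - (1) = 0, so det(I - K) = 0. (Direct check: I - K =
[[6, 2, 1, 1],
 [0, 1, 0, 0],
 [-15, -6, -2, -3],
 [-15, -6, -3, -2]]
has determinant 0.) So 1 is an eigenvalue of K and (I - K) is not invertible. The finite-dimensional Fredholm alternative says: either (I - K) is invertible, or ker(I - K) ≠ {0} and then range(I - K) = ker((I - K)^*)^⊥, with dim ker(I - K) = dim ker((I - K)^*). We are in the second case, so we need both kernels. Kernel of I - K: (I - K) u = u - u (v·u) = u - u = 0, so ker(I - K) = span{u} = span{(1, 0, -3, -3)} (it is exactly 1-dimensional because rank(I - K) = 3). Kernel of the adjoint: K is real, so (I - K)^* = I - K^T = I - v u^T, and (I - v u^T) v = v - v (u·v) = 0; hence ker((I - K)^*) = span{v} = span{(-5, -2, -1, -1)}. Therefore (I - K) x = y is solvable iff <y, v> = 0, i.e. iff -5y_1 - 2y_2 - y_3 - y_4 = 0. When this holds, K y = u (v·y) = 0, so (I - K) y = y and x = y is a particular solution; the full solution set is the line x = y + c·u = y + c·(1, 0, -3, -3), c ∈ C.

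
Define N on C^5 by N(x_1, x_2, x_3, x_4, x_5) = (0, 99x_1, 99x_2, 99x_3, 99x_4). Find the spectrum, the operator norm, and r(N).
sigma(N) = {0}; ||N|| = 99; r(N) = 0. (N is nilpotent with N^5 = 0.)

On C^5, N is a strictly lower-triangular matrix with 99 on the subdiagonal and zeros elsewhere, so its characteristic polynomial is lambda^5 and every eigenvalue is 0: sigma(N) = {0}. For the operator norm, N e_i = 99e_{i+1} for i = 1, ..., 4 and N e_5 = 0, so the singular values of N are 99 (with multiplicity 4) and 0; hence ||N|| = 99. The spectral radius r(N) = max|lambda| = 0. Note ||N|| > r(N) — characteristic of non-normal nilpotent operators. Indeed N^5 = 0.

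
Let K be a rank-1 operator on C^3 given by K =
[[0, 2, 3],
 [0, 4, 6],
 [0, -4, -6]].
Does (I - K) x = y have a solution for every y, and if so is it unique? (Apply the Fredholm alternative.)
(I - K) is invertible (det(I - K) = 3 ≠ 0), so for every y in C^3 the equation (I - K) x = y has a unique solution.

K has rank 1, so it is an outer product K = u v^T: every row of K is a multiple of one row vector. Reading off the entries, u = (-1, -2, 2) and v = (0, -2, -3) (row i of K equals u_i·v^T). A rank-one matrix u v^T satisfies K u = u (v·u) and kills the (2)-dimensional subspace v^⊥, so its characteristic polynomial is lambda^2 (lambda - v·u) with v·u = tr K = -2. Hence the eigenvalues of I - K are 1 (multiplicity 2) and 1 - (-2) = 3, so det(I - K) = 3. (Direct check: I - K =
[[1, -2, -3],
 [0, -3, -6],
 [0, 4, 7]]
has determinant 3.) The finite-dimensional Fredholm alternative says: either (I - K) is invertible, or ker(I - K) ≠ {0} and then range(I - K) = ker((I - K)^*)^⊥, with dim ker(I - K) = dim ker((I - K)^*). Since det(I - K) ≠ 0, 1 is not an eigenvalue of K and ker(I - K) = {0}, so we are in the first case: for every y there is a unique x = (I - K)^(-1) y. Explicitly, by the Sherman–Morrison formula, (I - u v^T)^(-1) = I + u v^T/(1 - v·u), i.e. (I - K)^(-1) = I + K/(3).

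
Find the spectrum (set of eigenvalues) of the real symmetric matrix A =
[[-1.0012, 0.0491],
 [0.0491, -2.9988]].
sigma(A) ≈ {-3, -1}

A is real symmetric, so its spectrum consists of real eigenvalues. Expanding the characteristic polynomial of the displayed matrix gives
  det(λ I - A) = p(λ) = λ^2 + (4)λ + (3).
Solving p(λ) = 0 yields eigenvalues ≈ -3, -1. (A is shown rounded to 4 decimals, so these recover the underlying integer eigenvalues to within that precision.)
Verification: the trace of A = -4 equals the sum of eigenvalues -4, and det(A) ≈ 3.0000 matches the eigenvalue product 3.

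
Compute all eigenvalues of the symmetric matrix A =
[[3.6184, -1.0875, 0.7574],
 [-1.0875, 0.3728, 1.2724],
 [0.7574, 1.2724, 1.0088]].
sigma(A) ≈ {-1, 2, 4}

A is real symmetric, so its spectrum consists of real eigenvalues. Expanding the characteristic polynomial of the displayed matrix gives
  det(λ I - A) = p(λ) = λ^3 + (-5)λ^2 + (2)λ + (8).
Solving p(λ) = 0 yields eigenvalues ≈ -1, 2, 4. (A is shown rounded to 4 decimals, so these recover the underlying integer eigenvalues to within that precision.)
Verification: the trace of A = 5 equals the sum of eigenvalues 5, and det(A) ≈ -8.0004 matches the eigenvalue product -8.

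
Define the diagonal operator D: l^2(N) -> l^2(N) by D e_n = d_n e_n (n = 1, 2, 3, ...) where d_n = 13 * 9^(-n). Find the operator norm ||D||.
||D|| = 13/9 (attained at n = 1)

For D diagonal, ||D|| = sup_n |d_n|. The sequence d_n = 13 * 9^(-n) is positive and strictly decreasing (ratio 9^(-1) < 1), so the supremum is d_1 = 13/9. Hence ||D|| = 13/9.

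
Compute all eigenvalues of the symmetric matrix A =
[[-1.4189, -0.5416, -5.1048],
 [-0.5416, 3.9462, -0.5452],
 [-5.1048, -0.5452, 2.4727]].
sigma(A) ≈ {-5, 4, 6}

A is real symmetric, so its spectrum consists of real eigenvalues. Expanding the characteristic polynomial of the displayed matrix gives
  det(λ I - A) = p(λ) = λ^3 + (-5)λ^2 + (-26)λ + (119.9975).
Solving p(λ) = 0 yields eigenvalues ≈ -5, 4, 6. (A is shown rounded to 4 decimals, so these recover the underlying integer eigenvalues to within that precision.)
Verification: the trace of A = 5 equals the sum of eigenvalues 5, and det(A) ≈ -119.9975 matches the eigenvalue product -120.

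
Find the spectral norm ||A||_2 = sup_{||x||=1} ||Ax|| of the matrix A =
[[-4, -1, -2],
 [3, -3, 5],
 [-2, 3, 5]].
||A||_2 ≈ 7.7264 (= sqrt(largest eigenvalue of A^T A))

||A||_2 = sigma_max(A) = sqrt(lambda_max(A^T A)). Form the symmetric matrix M = A^T A =
[[29, -11, 13],
 [-11, 19, 2],
 [13, 2, 54]].
Its characteristic polynomial (trace, sum of principal 2x2 minors, determinant of M give the coefficients) is
  p(λ) = det(λ I - M) = λ^3 - 102λ^2 + 2849λ - 19321.
No integer candidate from the rational root theorem (±divisors of 19321) is a root, so the roots are irrational. The cubic discriminant is Δ = 918197473 > 0, so there are three distinct real roots. p(10) = -31 and p(11) = 1007 have opposite signs, so a root lies in (10, 11); Newton's method refines it to λ ≈ 10.028. p(32) = 167 and p(33) = -445 have opposite signs, so a root lies in (32, 33); Newton's method refines it to λ ≈ 32.2744. p(59) = -913 and p(60) = 419 have opposite signs, so a root lies in (59, 60); Newton's method refines it to λ ≈ 59.6976. Check (Vieta): the three roots sum to 102, matching tr M = 102.
So the eigenvalues of A^T A are ≈ 10.028, 32.2744, 59.6976 (all ≥ 0, as they must be for A^T A). The largest is λ_max ≈ 59.6976, hence ||A||_2 = sqrt(λ_max) ≈ 7.7264.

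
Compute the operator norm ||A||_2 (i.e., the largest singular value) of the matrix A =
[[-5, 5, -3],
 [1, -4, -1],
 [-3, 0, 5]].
||A||_2 ≈ 8.2988 (= sqrt(largest eigenvalue of A^T A))

||A||_2 = sigma_max(A) = sqrt(lambda_max(A^T A)). Form the symmetric matrix M = A^T A =
[[35, -29, -1],
 [-29, 41, -11],
 [-1, -11, 35]].
Its characteristic polynomial (trace, sum of principal 2x2 minors, determinant of M give the coefficients) is
  p(λ) = det(λ I - M) = λ^3 - 111λ^2 + 3132λ - 15876.
No integer candidate from the rational root theorem (±divisors of 15876) is a root, so the roots are irrational. The cubic discriminant is Δ = 3661947792 > 0, so there are three distinct real roots. p(6) = -864 and p(7) = 952 have opposite signs, so a root lies in (6, 7); Newton's method refines it to λ ≈ 6.4632. p(35) = 644 and p(36) = -324 have opposite signs, so a root lies in (35, 36); Newton's method refines it to λ ≈ 35.6663. p(68) = -1732 and p(69) = 270 have opposite signs, so a root lies in (68, 69); Newton's method refines it to λ ≈ 68.8705. Check (Vieta): the three roots sum to 111, matching tr M = 111.
So the eigenvalues of A^T A are ≈ 6.4632, 35.6663, 68.8705 (all ≥ 0, as they must be for A^T A). The largest is λ_max ≈ 68.8705, hence ||A||_2 = sqrt(λ_max) ≈ 8.2988.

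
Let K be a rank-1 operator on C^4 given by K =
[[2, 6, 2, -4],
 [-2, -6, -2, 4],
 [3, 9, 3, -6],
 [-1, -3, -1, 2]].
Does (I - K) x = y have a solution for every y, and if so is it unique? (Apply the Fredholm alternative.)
(I - K) is singular (det(I - K) = 0, i.e. 1 ∈ sigma(K)). (I - K) x = y is solvable iff y ⊥ ker((I - K)^*) = span{(1, 3, 1, -2)}, i.e. iff y_1 + 3y_2 + y_3 - 2y_4 = 0. When solvable, the solutions are x = y + c·(2, -2, 3, -1), c arbitrary (ker(I - K) = span{(2, -2, 3, -1)}, dimension 1).

K has rank 1, so it is an outer product K = u v^T: every row of K is a multiple of one row vector. Reading off the entries, u = (2, -2, 3, -1) and v = (1, 3, 1, -2) (row i of K equals u_i·v^T). A rank-one matrix u v^T satisfies K u = u (v·u) and kills the (3)-dimensional subspace v^⊥, so its characteristic polynomial is lambda^3 (lambda - v·u) with v·u = tr K = 1. Hence the eigenvalues of I - K are 1 (multiplicity 3) and 1 - (1) = 0, so det(I - K) = 0. (Direct check: I - K =
[[-1, -6, -2, 4],
 [2, 7, 2, -4],
 [-3, -9, -2, 6],
 [1, 3, 1, -1]]
has determinant 0.) So 1 is an eigenvalue of K and (I - K) is not invertible. The finite-dimensional Fredholm alternative says: either (I - K) is invertible, or ker(I - K) ≠ {0} and then range(I - K) = ker((I - K)^*)^⊥, with dim ker(I - K) = dim ker((I - K)^*). We are in the second case, so we need both kernels. Kernel of I - K: (I - K) u = u - u (v·u) = u - u = 0, so ker(I - K) = span{u} = span{(2, -2, 3, -1)} (it is exactly 1-dimensional because rank(I - K) = 3). Kernel of the adjoint: K is real, so (I - K)^* = I - K^T = I - v u^T, and (I - v u^T) v = v - v (u·v) = 0; hence ker((I - K)^*) = span{v} = span{(1, 3, 1, -2)}. Therefore (I - K) x = y is solvable iff <y, v> = 0, i.e. iff y_1 + 3y_2 + y_3 - 2y_4 = 0. When this holds, K y = u (v·y) = 0, so (I - K) y = y and x = y is a particular solution; the full solution set is the line x = y + c·u = y + c·(2, -2, 3, -1), c ∈ C.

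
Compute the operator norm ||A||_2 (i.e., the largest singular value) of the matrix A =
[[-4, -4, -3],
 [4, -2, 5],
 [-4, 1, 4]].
||A||_2 ≈ 8.1334 (= sqrt(largest eigenvalue of A^T A))

||A||_2 = sigma_max(A) = sqrt(lambda_max(A^T A)). Form the symmetric matrix M = A^T A =
[[48, 4, 16],
 [4, 21, 6],
 [16, 6, 50]].
Its characteristic polynomial (trace, sum of principal 2x2 minors, determinant of M give the coefficients) is
  p(λ) = det(λ I - M) = λ^3 - 119λ^2 + 4150λ - 43264.
No integer candidate from the rational root theorem (±divisors of 43264) is a root, so the roots are irrational. The cubic discriminant is Δ = 416232004 > 0, so there are three distinct real roots. p(19) = -514 and p(20) = 136 have opposite signs, so a root lies in (19, 20); Newton's method refines it to λ ≈ 19.7746. p(33) = 32 and p(34) = -424 have opposite signs, so a root lies in (33, 34); Newton's method refines it to λ ≈ 33.073. p(66) = -232 and p(67) = 1358 have opposite signs, so a root lies in (66, 67); Newton's method refines it to λ ≈ 66.1524. Check (Vieta): the three roots sum to 119, matching tr M = 119.
So the eigenvalues of A^T A are ≈ 19.7746, 33.073, 66.1524 (all ≥ 0, as they must be for A^T A). The largest is λ_max ≈ 66.1524, hence ||A||_2 = sqrt(λ_max) ≈ 8.1334.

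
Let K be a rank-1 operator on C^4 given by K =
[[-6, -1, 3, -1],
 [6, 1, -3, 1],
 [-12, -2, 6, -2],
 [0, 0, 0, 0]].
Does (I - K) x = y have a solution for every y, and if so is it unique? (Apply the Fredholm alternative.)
(I - K) is singular (det(I - K) = 0, i.e. 1 ∈ sigma(K)). (I - K) x = y is solvable iff y ⊥ ker((I - K)^*) = span{(-6, -1, 3, -1)}, i.e. iff -6y_1 - y_2 + 3y_3 - y_4 = 0. When solvable, the solutions are x = y + c·(1, -1, 2, 0), c arbitrary (ker(I - K) = span{(1, -1, 2, 0)}, dimension 1).

K has rank 1, so it is an outer product K = u v^T: every row of K is a multiple of one row vector. Reading off the entries, u = (1, -1, 2, 0) and v = (-6, -1, 3, -1) (row i of K equals u_i·v^T). A rank-one matrix u v^T satisfies K u = u (v·u) and kills the (3)-dimensional subspace v^⊥, so its characteristic polynomial is lambda^3 (lambda - v·u) with v·u = tr K = 1. Hence the eigenvalues of I - K are 1 (multiplicity 3) and 1 - (1) = 0, so det(I - K) = 0. (Direct check: I - K =
[[7, 1, -3, 1],
 [-6, 0, 3, -1],
 [12, 2, -5, 2],
 [0, 0, 0, 1]]
has determinant 0.) So 1 is an eigenvalue of K and (I - K) is not invertible. The finite-dimensional Fredholm alternative says: either (I - K) is invertible, or ker(I - K) ≠ {0} and then range(I - K) = ker((I - K)^*)^⊥, with dim ker(I - K) = dim ker((I - K)^*). We are in the second case, so we need both kernels. Kernel of I - K: (I - K) u = u - u (v·u) = u - u = 0, so ker(I - K) = span{u} = span{(1, -1, 2, 0)} (it is exactly 1-dimensional because rank(I - K) = 3). Kernel of the adjoint: K is real, so (I - K)^* = I - K^T = I - v u^T, and (I - v u^T) v = v - v (u·v) = 0; hence ker((I - K)^*) = span{v} = span{(-6, -1, 3, -1)}. Therefore (I - K) x = y is solvable iff <y, v> = 0, i.e. iff -6y_1 - y_2 + 3y_3 - y_4 = 0. When this holds, K y = u (v·y) = 0, so (I - K) y = y and x = y is a particular solution; the full solution set is the line x = y + c·u = y + c·(1, -1, 2, 0), c ∈ C.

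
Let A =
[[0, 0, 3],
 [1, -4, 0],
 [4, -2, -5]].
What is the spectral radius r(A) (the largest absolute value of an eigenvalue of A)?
r(A) = 7

The eigenvalues of A are the roots of its characteristic polynomial. With M = A (coefficients from the trace, the sum of principal 2x2 minors, and det A):
  p(λ) = det(λ I - M) = λ^3 + 9λ^2 + 8λ - 42.
By the rational root theorem any rational root is an integer divisor of 42. Testing λ = -7: p(-7) = -343 + 441 - 56 - 42 = 0, so λ = -7 is a root. Dividing out (λ + 7) leaves p(λ) = (λ + 7)(λ^2 + 2λ - 6). For λ^2 + 2λ - 6 the discriminant is 28. It is nonnegative but not a perfect square, so the roots are real and irrational: λ = (-2 ± sqrt(28))/2 ≈ 1.6458, -3.6458.
Thus the eigenvalues (to 4 decimals) are 1.6458 (modulus 1.6458); -3.6458 (modulus 3.6458); -7 (modulus 7). The spectral radius is the largest modulus: r(A) = 7. (Cross-check: r(A) ≤ ||A||_2 ≈ 7.3424; equality holds whenever A is normal, though it can also hold for some non-normal A.)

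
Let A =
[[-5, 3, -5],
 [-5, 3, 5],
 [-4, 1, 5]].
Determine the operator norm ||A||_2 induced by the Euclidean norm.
||A||_2 ≈ 10.0012 (= sqrt(largest eigenvalue of A^T A))

||A||_2 = sigma_max(A) = sqrt(lambda_max(A^T A)). Form the symmetric matrix M = A^T A =
[[66, -34, -20],
 [-34, 19, 5],
 [-20, 5, 75]].
Its characteristic polynomial (trace, sum of principal 2x2 minors, determinant of M give the coefficients) is
  p(λ) = det(λ I - M) = λ^3 - 160λ^2 + 6048λ - 4900.
No integer candidate from the rational root theorem (±divisors of 4900) is a root, so the roots are irrational. The cubic discriminant is Δ = 55921758032 > 0, so there are three distinct real roots. p(0) = -4900 and p(1) = 989 have opposite signs, so a root lies in (0, 1); Newton's method refines it to λ ≈ 0.8282. p(59) = 351 and p(60) = -2020 have opposite signs, so a root lies in (59, 60); Newton's method refines it to λ ≈ 59.1471. p(100) = -100 and p(101) = 4089 have opposite signs, so a root lies in (100, 101); Newton's method refines it to λ ≈ 100.0247. Check (Vieta): the three roots sum to 160, matching tr M = 160.
So the eigenvalues of A^T A are ≈ 0.8282, 59.1471, 100.0247 (all ≥ 0, as they must be for A^T A). The largest is λ_max ≈ 100.0247, hence ||A||_2 = sqrt(λ_max) ≈ 10.0012.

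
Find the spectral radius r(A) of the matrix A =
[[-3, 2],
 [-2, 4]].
r(A) = (1 + sqrt(33))/2 ≈ 3.3723

The eigenvalues of A are the roots of its characteristic polynomial. With M = A (coefficients from the trace and determinant):
  p(λ) = det(λ I - M) = λ^2 - λ - 8.
For λ^2 - λ - 8 the discriminant is 33. It is nonnegative but not a perfect square, so the roots are real and irrational: λ = (1 ± sqrt(33))/2 ≈ 3.3723, -2.3723.
Thus the eigenvalues (to 4 decimals) are 3.3723 (modulus 3.3723); -2.3723 (modulus 2.3723). The spectral radius is the largest modulus: r(A) = (1 + sqrt(33))/2 ≈ 3.3723. (Cross-check: r(A) ≤ ||A||_2 ≈ 5.5616; equality holds whenever A is normal, though it can also hold for some non-normal A.)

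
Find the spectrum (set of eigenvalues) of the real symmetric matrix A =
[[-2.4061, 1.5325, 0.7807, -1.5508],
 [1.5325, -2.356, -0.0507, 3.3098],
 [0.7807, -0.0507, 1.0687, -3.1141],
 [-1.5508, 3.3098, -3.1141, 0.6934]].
sigma(A) ≈ {-6, -2, 0, 5}

A is real symmetric, so its spectrum consists of real eigenvalues. Expanding the characteristic polynomial of the displayed matrix gives
  det(λ I - A) = p(λ) = λ^4 + (3)λ^3 + (-28)λ^2 + (-60)λ + (0).
Solving p(λ) = 0 yields eigenvalues ≈ -6, -2, 0, 5. (A is shown rounded to 4 decimals, so these recover the underlying integer eigenvalues to within that precision.)
Verification: the trace of A = -3 equals the sum of eigenvalues -3, and det(A) ≈ -0.0002 matches the eigenvalue product 0.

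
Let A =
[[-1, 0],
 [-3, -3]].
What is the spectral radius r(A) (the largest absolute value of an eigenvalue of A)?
r(A) = 3

The eigenvalues of A are the roots of its characteristic polynomial. With M = A (coefficients from the trace and determinant):
  p(λ) = det(λ I - M) = λ^2 + 4λ + 3.
For λ^2 + 4λ + 3 the discriminant is 4. It is a perfect square (2^2), so the roots are rational: λ = (-4 ± 2)/2 = -1, -3.
Thus the eigenvalues (to 4 decimals) are -1 (modulus 1); -3 (modulus 3). The spectral radius is the largest modulus: r(A) = 3. (Cross-check: r(A) ≤ ||A||_2 ≈ 4.3028; equality holds whenever A is normal, though it can also hold for some non-normal A.)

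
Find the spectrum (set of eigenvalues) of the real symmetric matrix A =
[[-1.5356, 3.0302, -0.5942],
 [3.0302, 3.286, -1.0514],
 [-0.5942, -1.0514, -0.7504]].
sigma(A) ≈ {-3, -1, 5}

A is real symmetric, so its spectrum consists of real eigenvalues. Expanding the characteristic polynomial of the displayed matrix gives
  det(λ I - A) = p(λ) = λ^3 + (-1)λ^2 + (-17)λ + (-15).
Solving p(λ) = 0 yields eigenvalues ≈ -3, -1, 5. (A is shown rounded to 4 decimals, so these recover the underlying integer eigenvalues to within that precision.)
Verification: the trace of A = 1 equals the sum of eigenvalues 1, and det(A) ≈ 15.0003 matches the eigenvalue product 15.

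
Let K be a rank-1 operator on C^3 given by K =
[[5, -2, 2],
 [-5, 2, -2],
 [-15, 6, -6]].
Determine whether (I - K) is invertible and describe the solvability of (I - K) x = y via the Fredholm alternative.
(I - K) is singular (det(I - K) = 0, i.e. 1 ∈ sigma(K)). (I - K) x = y is solvable iff y ⊥ ker((I - K)^*) = span{(5, -2, 2)}, i.e. iff 5y_1 - 2y_2 + 2y_3 = 0. When solvable, the solutions are x = y + c·(1, -1, -3), c arbitrary (ker(I - K) = span{(1, -1, -3)}, dimension 1).

K has rank 1, so it is an outer product K = u v^T: every row of K is a multiple of one row vector. Reading off the entries, u = (1, -1, -3) and v = (5, -2, 2) (row i of K equals u_i·v^T). A rank-one matrix u v^T satisfies K u = u (v·u) and kills the (2)-dimensional subspace v^⊥, so its characteristic polynomial is lambda^2 (lambda - v·u) with v·u = tr K = 1. Hence the eigenvalues of I - K are 1 (multiplicity 2) and 1 - (1) = 0, so det(I - K) = 0. (Direct check: I - K =
[[-4, 2, -2],
 [5, -1, 2],
 [15, -6, 7]]
has determinant 0.) So 1 is an eigenvalue of K and (I - K) is not invertible. The finite-dimensional Fredholm alternative says: either (I - K) is invertible, or ker(I - K) ≠ {0} and then range(I - K) = ker((I - K)^*)^⊥, with dim ker(I - K) = dim ker((I - K)^*). We are in the second case, so we need both kernels. Kernel of I - K: (I - K) u = u - u (v·u) = u - u = 0, so ker(I - K) = span{u} = span{(1, -1, -3)} (it is exactly 1-dimensional because rank(I - K) = 2). Kernel of the adjoint: K is real, so (I - K)^* = I - K^T = I - v u^T, and (I - v u^T) v = v - v (u·v) = 0; hence ker((I - K)^*) = span{v} = span{(5, -2, 2)}. Therefore (I - K) x = y is solvable iff <y, v> = 0, i.e. iff 5y_1 - 2y_2 + 2y_3 = 0. When this holds, K y = u (v·y) = 0, so (I - K) y = y and x = y is a particular solution; the full solution set is the line x = y + c·u = y + c·(1, -1, -3), c ∈ C.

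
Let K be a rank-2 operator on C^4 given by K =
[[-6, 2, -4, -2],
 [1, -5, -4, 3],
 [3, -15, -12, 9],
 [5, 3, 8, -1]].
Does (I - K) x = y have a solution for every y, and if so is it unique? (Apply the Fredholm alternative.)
(I - K) is invertible (det(I - K) = 89 ≠ 0), so for every y in C^4 the equation (I - K) x = y has a unique solution.

K has rank 2 and factors as K = U V^T = u1 v1^T + u2 v2^T with u1 = (-2, -1, -3, 3), v1 = (1, 2, 3, -1), u2 = (-2, 1, 3, 1), v2 = (2, -3, -1, 2) (multiplying out reproduces the displayed K). The nonzero eigenvalues of U V^T coincide with those of the 2 x 2 matrix G = V^T U = [[v1·u1, v1·u2], [v2·u1, v2·u2]] = [[-16, 8], [8, -8]], and by the Sylvester determinant identity det(I_4 - U V^T) = det(I_2 - V^T U) = det([[17, -8], [-8, 9]]) = (17)(9) - (-8)(-8) = 89. (Direct check: I - K =
[[7, -2, 4, 2],
 [-1, 6, 4, -3],
 [-3, 15, 13, -9],
 [-5, -3, -8, 2]]
has determinant 89.) The finite-dimensional Fredholm alternative says: either (I - K) is invertible, or ker(I - K) ≠ {0} and then range(I - K) = ker((I - K)^*)^⊥, with dim ker(I - K) = dim ker((I - K)^*). Since det(I - K) ≠ 0, 1 is not an eigenvalue of K and ker(I - K) = {0}, so we are in the first case: for every y there is a unique x = (I - K)^(-1) y. (Explicitly, by the Woodbury identity, (I - U V^T)^(-1) = I + U (I_2 - G)^(-1) V^T.)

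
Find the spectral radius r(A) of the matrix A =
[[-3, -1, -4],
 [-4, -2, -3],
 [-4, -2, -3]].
r(A) = (8 + sqrt(84))/2 ≈ 8.5826

The eigenvalues of A are the roots of its characteristic polynomial. With M = A (coefficients from the trace, the sum of principal 2x2 minors, and det A):
  p(λ) = det(λ I - M) = λ^3 + 8λ^2 - 5λ.
The constant term is 0, so λ = 0 is a root. Dividing out λ leaves p(λ) = λ(λ^2 + 8λ - 5). For λ^2 + 8λ - 5 the discriminant is 84. It is nonnegative but not a perfect square, so the roots are real and irrational: λ = (-8 ± sqrt(84))/2 ≈ 0.5826, -8.5826.
Thus the eigenvalues (to 4 decimals) are 0.5826 (modulus 0.5826); -8.5826 (modulus 8.5826); 0 (modulus 0). The spectral radius is the largest modulus: r(A) = (8 + sqrt(84))/2 ≈ 8.5826. (Cross-check: r(A) ≤ ||A||_2 ≈ 9.0609; equality holds whenever A is normal, though it can also hold for some non-normal A.)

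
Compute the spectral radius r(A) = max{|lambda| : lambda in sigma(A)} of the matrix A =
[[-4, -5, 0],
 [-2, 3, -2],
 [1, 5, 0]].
r(A) ≈ 4.801

The eigenvalues of A are the roots of its characteristic polynomial. With M = A (coefficients from the trace, the sum of principal 2x2 minors, and det A):
  p(λ) = det(λ I - M) = λ^3 + λ^2 - 12λ + 30.
No integer candidate from the rational root theorem (±divisors of 30) is a root, so the roots are irrational. The cubic discriminant is Δ = -23844 < 0, so there is one real root and a complex-conjugate pair. p(-5) = -10 and p(-4) = 30 have opposite signs, so a root lies in (-5, -4); Newton's method refines it to λ ≈ -4.801. Dividing out (λ - (-4.801)) leaves approximately λ^2 - 3.801λ + 6.2487. For λ^2 - 3.801λ + 6.2487 the discriminant is -10.5471. It is negative, so the remaining roots are the complex-conjugate pair λ ≈ 1.9005 ± 1.6238i. Their product equals the constant term, so |λ|^2 ≈ 6.2487 and |λ| ≈ 2.4997.
Thus the eigenvalues (to 4 decimals) are -4.801 (modulus 4.801); 1.9005 ± 1.6238i (modulus 2.4997). The spectral radius is the largest modulus: r(A) ≈ 4.801. (Cross-check: r(A) ≤ ||A||_2 ≈ 8.1932; equality holds whenever A is normal, though it can also hold for some non-normal A.)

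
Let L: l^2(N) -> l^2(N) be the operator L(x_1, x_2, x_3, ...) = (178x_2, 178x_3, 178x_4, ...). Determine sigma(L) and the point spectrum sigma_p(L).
sigma(L) = closed disk {z in C : |z| ≤ 178}; sigma_p(L) = open disk {z in C : |z| < 178}

Note L = 178·V where V is the unit left shift (V x)_k = x_{k+1}; so sigma(L) = 178·sigma(V) and ||L|| = 178||V||. ||L x||^2 = 31684sum_{k≥2} |x_k|^2 ≤ 31684||x||^2, with equality on {x : x_1 = 0}, so ||L|| = 178. For any lambda with |lambda| < 178, set r = lambda/178 (|r| < 1); the vector x = (1, r, r^2, ...) is in l^2 and satisfies L x = 178(r, r^2, ...) = lambda x, so lambda is an eigenvalue. On the boundary |lambda| = 178 the geometric series diverges, so no l^2 eigenvector exists, but these lambda lie in the approximate point spectrum. Hence sigma(L) is the closed disk of radius 178 and sigma_p(L) is the open disk.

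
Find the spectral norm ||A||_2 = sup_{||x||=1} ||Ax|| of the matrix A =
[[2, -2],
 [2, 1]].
||A||_2 = 3 (= sqrt(largest eigenvalue of A^T A))

||A||_2 = sigma_max(A) = sqrt(lambda_max(A^T A)). Form the symmetric matrix M = A^T A =
[[8, -2],
 [-2, 5]].
Its characteristic polynomial (trace, determinant of M give the coefficients) is
  p(λ) = det(λ I - M) = λ^2 - 13λ + 36.
For λ^2 - 13λ + 36 the discriminant is 25. It is a perfect square (5^2), so the roots are rational: λ = (13 ± 5)/2 = 9, 4.
So the eigenvalues of A^T A are ≈ 4, 9 (all ≥ 0, as they must be for A^T A). The largest is λ_max = 9, hence ||A||_2 = sqrt(λ_max) = 3.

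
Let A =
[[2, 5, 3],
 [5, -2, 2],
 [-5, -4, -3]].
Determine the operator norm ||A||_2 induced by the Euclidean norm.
||A||_2 ≈ 9.5624 (= sqrt(largest eigenvalue of A^T A))

||A||_2 = sigma_max(A) = sqrt(lambda_max(A^T A)). Form the symmetric matrix M = A^T A =
[[54, 20, 31],
 [20, 45, 23],
 [31, 23, 22]].
Its characteristic polynomial (trace, sum of principal 2x2 minors, determinant of M give the coefficients) is
  p(λ) = det(λ I - M) = λ^3 - 121λ^2 + 2718λ - 1369.
No integer candidate from the rational root theorem (±divisors of 1369) is a root, so the roots are irrational. The cubic discriminant is Δ = 26196119249 > 0, so there are three distinct real roots. p(0) = -1369 and p(1) = 1229 have opposite signs, so a root lies in (0, 1); Newton's method refines it to λ ≈ 0.5155. p(29) = 81 and p(30) = -1729 have opposite signs, so a root lies in (29, 30); Newton's method refines it to λ ≈ 29.0455. p(91) = -2461 and p(92) = 3231 have opposite signs, so a root lies in (91, 92); Newton's method refines it to λ ≈ 91.439. Check (Vieta): the three roots sum to 121, matching tr M = 121.
So the eigenvalues of A^T A are ≈ 0.5155, 29.0455, 91.439 (all ≥ 0, as they must be for A^T A). The largest is λ_max ≈ 91.439, hence ||A||_2 = sqrt(λ_max) ≈ 9.5624.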